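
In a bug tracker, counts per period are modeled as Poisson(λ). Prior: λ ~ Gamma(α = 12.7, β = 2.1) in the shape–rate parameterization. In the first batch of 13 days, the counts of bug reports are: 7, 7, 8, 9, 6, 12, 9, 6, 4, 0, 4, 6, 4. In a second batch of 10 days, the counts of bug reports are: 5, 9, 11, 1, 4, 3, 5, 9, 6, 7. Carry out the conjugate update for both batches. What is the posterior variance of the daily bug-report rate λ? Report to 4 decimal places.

0.2456

With a Gamma(shape α, rate β) prior, the Poisson likelihood is conjugate: the posterior is Gamma(α + ΣXᵢ, β + n).
Batch 1: sum of counts S = 82 over n = 13 days.
After batch 1: Gamma(α+S, β+n) = Gamma(12.7+82, 2.1+13) = Gamma(94.7, 15.1).
Batch 2: sum of counts S = 60 over n = 10 days.
After batch 2: Gamma(α+S, β+n) = Gamma(94.7+60, 15.1+10) = Gamma(154.7, 25.1).
Var = α/β² = 154.7/25.1² = 0.2456.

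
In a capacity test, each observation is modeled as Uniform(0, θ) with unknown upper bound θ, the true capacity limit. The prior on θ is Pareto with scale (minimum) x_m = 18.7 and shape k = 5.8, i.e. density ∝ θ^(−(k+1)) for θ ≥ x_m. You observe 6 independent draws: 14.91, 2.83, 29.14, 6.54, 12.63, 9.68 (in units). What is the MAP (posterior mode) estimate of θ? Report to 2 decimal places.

29.14

A Pareto(scale x_m, shape k) prior on the upper bound θ of Uniform(0, θ) is conjugate: posterior is Pareto(max(x_m, max xᵢ), k + n).
Sample maximum = 29.14; prior scale x_m = 18.7 → posterior scale = max = 29.14.
Posterior shape = 5.8 + 6 = 11.8.
The Pareto density is decreasing on [x_m, ∞), so the mode is x_m = 29.14.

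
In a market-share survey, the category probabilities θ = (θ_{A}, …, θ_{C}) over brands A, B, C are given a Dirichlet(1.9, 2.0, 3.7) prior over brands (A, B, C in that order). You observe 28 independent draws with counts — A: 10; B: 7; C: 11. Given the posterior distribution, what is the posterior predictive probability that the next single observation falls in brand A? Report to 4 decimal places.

The Dirichlet prior is conjugate to the Multinomial likelihood: each posterior αⱼ = prior αⱼ + observed count nⱼ.
Posterior concentration: (11.9, 9.0, 14.7), total = 35.6.
P(next = A | data) = α_{A}/Σα = 0.3343.

0.3343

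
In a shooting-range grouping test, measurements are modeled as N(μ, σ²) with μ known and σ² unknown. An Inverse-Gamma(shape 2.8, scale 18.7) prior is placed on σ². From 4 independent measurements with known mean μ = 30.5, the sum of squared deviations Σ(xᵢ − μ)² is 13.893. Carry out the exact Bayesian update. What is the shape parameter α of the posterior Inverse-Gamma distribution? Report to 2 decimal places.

With known mean μ and an Inverse-Gamma(α, β) prior on σ², the Normal likelihood is conjugate: posterior is Inv-Gamma(α + n/2, β + Σ(xᵢ−μ)²/2).
Posterior: Inv-Gamma(2.8 + 4/2, 18.7 + 13.893/2) = Inv-Gamma(4.80, 25.6465).
Posterior α = 4.80.

4.80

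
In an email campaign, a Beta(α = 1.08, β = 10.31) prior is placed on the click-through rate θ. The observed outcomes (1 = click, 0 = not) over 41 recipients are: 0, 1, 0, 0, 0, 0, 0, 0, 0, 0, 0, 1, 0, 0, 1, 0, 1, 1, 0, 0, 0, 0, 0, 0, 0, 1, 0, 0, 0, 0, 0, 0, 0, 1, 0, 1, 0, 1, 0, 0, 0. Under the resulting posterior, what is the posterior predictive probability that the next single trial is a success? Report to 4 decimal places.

The Beta prior is conjugate to a Binomial/Bernoulli likelihood; the update adds successes to α and failures to β.
Posterior: Beta(α+k, β+n−k) = Beta(1.08+9, 10.31+32) = Beta(10.08, 42.31).
For a single future Bernoulli trial, P(success | data) = α/(α+β) = 0.1924.

0.1924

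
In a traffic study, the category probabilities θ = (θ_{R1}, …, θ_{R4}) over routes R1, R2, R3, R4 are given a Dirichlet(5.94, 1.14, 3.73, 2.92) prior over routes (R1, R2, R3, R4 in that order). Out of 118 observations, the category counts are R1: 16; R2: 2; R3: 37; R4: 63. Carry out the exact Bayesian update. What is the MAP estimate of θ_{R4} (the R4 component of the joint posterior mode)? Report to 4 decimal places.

0.5083

The Dirichlet prior is conjugate to the Multinomial likelihood: each posterior αⱼ = prior αⱼ + observed count nⱼ.
Posterior concentration: (21.94, 3.14, 40.73, 65.92), total = 131.73.
Joint mode component: (α_{R4}−1)/(Σα−K) = 64.92/127.73 = 0.5083.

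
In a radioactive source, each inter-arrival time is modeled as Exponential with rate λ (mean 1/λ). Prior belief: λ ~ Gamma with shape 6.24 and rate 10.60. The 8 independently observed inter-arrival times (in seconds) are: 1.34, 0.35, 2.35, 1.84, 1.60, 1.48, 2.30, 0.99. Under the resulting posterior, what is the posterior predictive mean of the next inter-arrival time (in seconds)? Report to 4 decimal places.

With a Gamma(shape α, rate β) prior on the exponential rate λ, the posterior after n observations with total T = Σxᵢ is Gamma(α+n, β+T).
Sum of observations T = 12.25 seconds; n = 8.
Posterior: Gamma(6.24+8, 10.60+12.25) = Gamma(14.24, 22.85).
The predictive distribution for the next observation is Lomax; its mean is β/(α−1) = 22.85/13.24 = 1.7258.

1.7258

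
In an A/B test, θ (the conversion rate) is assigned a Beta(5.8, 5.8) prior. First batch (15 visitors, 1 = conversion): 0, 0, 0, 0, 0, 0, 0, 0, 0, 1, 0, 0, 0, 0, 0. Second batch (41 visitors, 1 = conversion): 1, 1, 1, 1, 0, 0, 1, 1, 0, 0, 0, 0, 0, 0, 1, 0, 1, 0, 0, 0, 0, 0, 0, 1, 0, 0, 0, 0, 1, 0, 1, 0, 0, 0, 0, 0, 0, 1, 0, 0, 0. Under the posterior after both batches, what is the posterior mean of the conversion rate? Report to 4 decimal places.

0.2781

The Beta prior is conjugate to a Binomial/Bernoulli likelihood; the update adds successes to α and failures to β.
After batch 1: Beta(5.8+1, 5.8+14) = Beta(6.8, 19.8).
After batch 2: Beta(6.8+12, 19.8+29) = Beta(18.8, 48.8).
Posterior mean = α/(α+β) = 18.8/67.6 = 0.2781.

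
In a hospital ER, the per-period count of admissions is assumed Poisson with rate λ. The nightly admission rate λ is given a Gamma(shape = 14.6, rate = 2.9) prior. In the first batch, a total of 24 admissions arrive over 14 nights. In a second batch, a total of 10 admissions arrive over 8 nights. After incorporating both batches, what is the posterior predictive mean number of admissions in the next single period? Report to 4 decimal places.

With a Gamma(shape α, rate β) prior, the Poisson likelihood is conjugate: the posterior is Gamma(α + ΣXᵢ, β + n).
After batch 1: Gamma(α+S, β+n) = Gamma(14.6+24, 2.9+14) = Gamma(38.6, 16.9).
After batch 2: Gamma(α+S, β+n) = Gamma(38.6+10, 16.9+8) = Gamma(48.6, 24.9).
The predictive distribution for one future period is NegBinom with mean α/β = 1.9518.

1.9518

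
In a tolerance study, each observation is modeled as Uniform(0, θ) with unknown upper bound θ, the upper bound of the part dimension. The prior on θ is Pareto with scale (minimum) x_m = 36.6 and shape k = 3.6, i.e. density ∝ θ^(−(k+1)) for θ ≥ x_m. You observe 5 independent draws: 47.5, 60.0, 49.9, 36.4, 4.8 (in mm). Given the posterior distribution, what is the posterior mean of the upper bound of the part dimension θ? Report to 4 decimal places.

67.8947

A Pareto(scale x_m, shape k) prior on the upper bound θ of Uniform(0, θ) is conjugate: posterior is Pareto(max(x_m, max xᵢ), k + n).
Sample maximum = 60.0; prior scale x_m = 36.6 → posterior scale = max = 60.0.
Posterior shape = 3.6 + 5 = 8.6.
E[θ|data] = k·x_m/(k−1) = 8.6·60.0/7.6 = 67.8947.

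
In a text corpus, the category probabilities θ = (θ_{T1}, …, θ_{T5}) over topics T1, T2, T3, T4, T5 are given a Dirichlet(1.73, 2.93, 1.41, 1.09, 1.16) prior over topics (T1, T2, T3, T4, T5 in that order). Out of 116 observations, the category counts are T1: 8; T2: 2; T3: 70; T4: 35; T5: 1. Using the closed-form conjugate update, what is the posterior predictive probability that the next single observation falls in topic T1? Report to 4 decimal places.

The Dirichlet prior is conjugate to the Multinomial likelihood: each posterior αⱼ = prior αⱼ + observed count nⱼ.
Posterior concentration: (9.73, 4.93, 71.41, 36.09, 2.16), total = 124.32.
P(next = T1 | data) = α_{T1}/Σα = 0.0783.

0.0783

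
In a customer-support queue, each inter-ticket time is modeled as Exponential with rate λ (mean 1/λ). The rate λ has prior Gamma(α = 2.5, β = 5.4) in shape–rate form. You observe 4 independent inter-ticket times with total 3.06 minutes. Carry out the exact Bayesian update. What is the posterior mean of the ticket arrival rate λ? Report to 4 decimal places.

With a Gamma(shape α, rate β) prior on the exponential rate λ, the posterior after n observations with total T = Σxᵢ is Gamma(α+n, β+T).
Posterior: Gamma(2.5+4, 5.4+3.06) = Gamma(6.5, 8.46).
Posterior mean of λ = α/β = 6.5/8.46 = 0.7683.

0.7683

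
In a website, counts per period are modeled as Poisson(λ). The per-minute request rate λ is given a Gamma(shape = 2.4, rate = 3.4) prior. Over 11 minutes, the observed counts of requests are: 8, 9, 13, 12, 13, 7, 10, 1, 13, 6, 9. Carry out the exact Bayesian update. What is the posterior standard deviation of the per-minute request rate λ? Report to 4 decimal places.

With a Gamma(shape α, rate β) prior, the Poisson likelihood is conjugate: the posterior is Gamma(α + ΣXᵢ, β + n).
Sum of counts S = 101 over n = 11 minutes.
Posterior: Gamma(α+S, β+n) = Gamma(2.4+101, 3.4+11) = Gamma(103.4, 14.4).
SD = √α/β = √103.4/14.4 = 0.7062.

0.7062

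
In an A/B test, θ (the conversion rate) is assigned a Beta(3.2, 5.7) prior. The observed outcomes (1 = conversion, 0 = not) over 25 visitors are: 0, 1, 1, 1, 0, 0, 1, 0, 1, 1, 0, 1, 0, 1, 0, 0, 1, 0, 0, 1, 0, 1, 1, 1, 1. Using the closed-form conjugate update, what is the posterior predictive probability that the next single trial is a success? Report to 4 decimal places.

The Beta prior is conjugate to a Binomial/Bernoulli likelihood; the update adds successes to α and failures to β.
Posterior: Beta(α+k, β+n−k) = Beta(3.2+14, 5.7+11) = Beta(17.2, 16.7).
For a single future Bernoulli trial, P(success | data) = α/(α+β) = 0.5074.

0.5074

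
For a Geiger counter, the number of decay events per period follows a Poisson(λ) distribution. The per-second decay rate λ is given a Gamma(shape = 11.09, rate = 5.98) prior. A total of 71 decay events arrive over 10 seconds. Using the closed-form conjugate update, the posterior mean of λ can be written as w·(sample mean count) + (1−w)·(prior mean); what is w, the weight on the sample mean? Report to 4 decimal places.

0.6258

With a Gamma(shape α, rate β) prior, the Poisson likelihood is conjugate: the posterior is Gamma(α + ΣXᵢ, β + n).
Posterior mean = (α₀+S)/(β₀+n) = [n/(β₀+n)]·(S/n) + [β₀/(β₀+n)]·(α₀/β₀), so only n and β₀ enter the weight.
Weight on data w = n/(β₀+n) = 10/(5.98+10) = 10/15.98 = 0.6258.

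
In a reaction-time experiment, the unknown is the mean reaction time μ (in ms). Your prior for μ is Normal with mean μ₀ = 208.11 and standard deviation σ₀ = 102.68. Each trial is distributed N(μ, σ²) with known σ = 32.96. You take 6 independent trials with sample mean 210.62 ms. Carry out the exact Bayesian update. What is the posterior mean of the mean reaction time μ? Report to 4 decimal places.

For Normal data with known variance σ², a Normal(μ₀, σ₀²) prior on μ is conjugate. Posterior precision = 1/σ₀² + n/σ²; posterior mean is the precision-weighted average of μ₀ and x̄.
n·x̄ = 6·210.62 = 1263.72.
σ₀² = 102.68² = 10543.1824, σ² = 32.96² = 1086.3616; σ² + n·σ₀² = 1086.3616 + 6·10543.1824 = 64345.456.
Posterior mean = (μ₀/σ₀² + n·x̄/σ²)/(1/σ₀² + n/σ²) = (σ²·μ₀ + σ₀²·n·x̄)/(σ² + n·σ₀²) = (1086.3616·208.11 + 10543.1824·1263.72)/64345.456 = 13549713.175104/64345.456 = 210.5776.

210.5776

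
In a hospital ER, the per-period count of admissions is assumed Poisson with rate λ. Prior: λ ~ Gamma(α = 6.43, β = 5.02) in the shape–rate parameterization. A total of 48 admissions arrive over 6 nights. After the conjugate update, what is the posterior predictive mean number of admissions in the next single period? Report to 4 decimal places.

4.9392

With a Gamma(shape α, rate β) prior, the Poisson likelihood is conjugate: the posterior is Gamma(α + ΣXᵢ, β + n).
Posterior: Gamma(α+S, β+n) = Gamma(6.43+48, 5.02+6) = Gamma(54.43, 11.02).
The predictive distribution for one future period is NegBinom with mean α/β = 4.9392.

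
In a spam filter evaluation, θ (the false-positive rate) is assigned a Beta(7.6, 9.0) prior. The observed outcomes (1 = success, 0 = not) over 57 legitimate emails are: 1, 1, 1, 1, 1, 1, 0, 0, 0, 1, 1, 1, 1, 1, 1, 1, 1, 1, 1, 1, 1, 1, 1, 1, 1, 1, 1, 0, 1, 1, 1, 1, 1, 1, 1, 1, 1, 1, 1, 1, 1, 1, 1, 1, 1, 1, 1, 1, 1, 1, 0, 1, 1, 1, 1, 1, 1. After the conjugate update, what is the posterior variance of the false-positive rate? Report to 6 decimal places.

The Beta prior is conjugate to a Binomial/Bernoulli likelihood; the update adds successes to α and failures to β.
Posterior: Beta(α+k, β+n−k) = Beta(7.6+52, 9.0+5) = Beta(59.6, 14.0).
Var = αβ/((α+β)²(α+β+1)) = 59.6·14.0/(73.6²·74.6) = 0.002065.

0.002065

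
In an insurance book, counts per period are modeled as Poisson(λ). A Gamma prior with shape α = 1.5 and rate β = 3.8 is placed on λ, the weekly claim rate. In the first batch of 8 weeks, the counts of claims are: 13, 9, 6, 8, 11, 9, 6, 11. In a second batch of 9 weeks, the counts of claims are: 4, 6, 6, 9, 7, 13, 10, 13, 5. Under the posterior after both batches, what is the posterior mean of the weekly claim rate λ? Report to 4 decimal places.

7.0913

With a Gamma(shape α, rate β) prior, the Poisson likelihood is conjugate: the posterior is Gamma(α + ΣXᵢ, β + n).
Batch 1: sum of counts S = 73 over n = 8 weeks.
After batch 1: Gamma(α+S, β+n) = Gamma(1.5+73, 3.8+8) = Gamma(74.5, 11.8).
Batch 2: sum of counts S = 73 over n = 9 weeks.
After batch 2: Gamma(α+S, β+n) = Gamma(74.5+73, 11.8+9) = Gamma(147.5, 20.8).
Posterior mean = α/β = 147.5/20.8 = 7.0913.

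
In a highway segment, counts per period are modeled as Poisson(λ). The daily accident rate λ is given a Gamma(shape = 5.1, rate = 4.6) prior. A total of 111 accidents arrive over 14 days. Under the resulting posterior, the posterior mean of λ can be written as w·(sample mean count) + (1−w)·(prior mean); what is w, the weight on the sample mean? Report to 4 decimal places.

With a Gamma(shape α, rate β) prior, the Poisson likelihood is conjugate: the posterior is Gamma(α + ΣXᵢ, β + n).
Posterior mean = (α₀+S)/(β₀+n) = [n/(β₀+n)]·(S/n) + [β₀/(β₀+n)]·(α₀/β₀), so only n and β₀ enter the weight.
Weight on data w = n/(β₀+n) = 14/(4.6+14) = 14/18.6 = 0.7527.

0.7527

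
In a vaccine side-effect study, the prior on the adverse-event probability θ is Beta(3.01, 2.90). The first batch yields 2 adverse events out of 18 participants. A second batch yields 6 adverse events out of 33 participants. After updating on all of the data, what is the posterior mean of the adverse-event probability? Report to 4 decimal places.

The Beta prior is conjugate to a Binomial/Bernoulli likelihood; the update adds successes to α and failures to β.
After batch 1: Beta(3.01+2, 2.90+16) = Beta(5.01, 18.90).
After batch 2: Beta(5.01+6, 18.90+27) = Beta(11.01, 45.90).
Posterior mean = α/(α+β) = 11.01/56.91 = 0.1935.

0.1935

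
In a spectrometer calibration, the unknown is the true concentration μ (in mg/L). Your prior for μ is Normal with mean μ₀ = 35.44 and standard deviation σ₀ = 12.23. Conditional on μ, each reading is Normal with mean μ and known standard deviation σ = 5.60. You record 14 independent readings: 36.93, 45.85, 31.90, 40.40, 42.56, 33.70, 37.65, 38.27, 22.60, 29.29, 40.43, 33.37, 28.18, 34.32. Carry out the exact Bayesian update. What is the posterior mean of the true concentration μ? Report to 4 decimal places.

35.3900

For Normal data with known variance σ², a Normal(μ₀, σ₀²) prior on μ is conjugate. Posterior precision = 1/σ₀² + n/σ²; posterior mean is the precision-weighted average of μ₀ and x̄.
Σxᵢ = 36.93 + 45.85 + 31.90 + 40.40 + 42.56 + 33.70 + 37.65 + 38.27 + 22.60 + 29.29 + 40.43 + 33.37 + 28.18 + 34.32 = 495.45, so n·x̄ = 495.45.
σ₀² = 12.23² = 149.5729, σ² = 5.60² = 31.36; σ² + n·σ₀² = 31.36 + 14·149.5729 = 2125.3806.
Posterior mean = (μ₀/σ₀² + n·x̄/σ²)/(1/σ₀² + n/σ²) = (σ²·μ₀ + σ₀²·n·x̄)/(σ² + n·σ₀²) = (31.36·35.44 + 149.5729·495.45)/2125.3806 = 75217.291705/2125.3806 = 35.3900.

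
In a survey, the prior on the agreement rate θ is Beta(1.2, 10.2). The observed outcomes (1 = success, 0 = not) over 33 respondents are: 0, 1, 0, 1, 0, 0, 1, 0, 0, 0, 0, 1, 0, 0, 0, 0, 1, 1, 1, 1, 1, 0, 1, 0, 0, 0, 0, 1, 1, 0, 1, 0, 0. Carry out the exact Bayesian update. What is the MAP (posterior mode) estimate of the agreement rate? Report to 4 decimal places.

0.3113

The Beta prior is conjugate to a Binomial/Bernoulli likelihood; the update adds successes to α and failures to β.
Posterior: Beta(α+k, β+n−k) = Beta(1.2+13, 10.2+20) = Beta(14.2, 30.2).
Mode of Beta(a,b) for a,b>1 is (a−1)/(a+b−2) = 13.2/42.4 = 0.3113.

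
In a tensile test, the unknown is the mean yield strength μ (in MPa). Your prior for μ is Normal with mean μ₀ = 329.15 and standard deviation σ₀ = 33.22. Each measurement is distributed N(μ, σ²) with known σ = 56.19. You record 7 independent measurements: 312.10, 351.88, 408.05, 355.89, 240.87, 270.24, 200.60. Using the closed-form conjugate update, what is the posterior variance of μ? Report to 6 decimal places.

For Normal data with known variance σ², a Normal(μ₀, σ₀²) prior on μ is conjugate. Posterior precision = 1/σ₀² + n/σ²; posterior mean is the precision-weighted average of μ₀ and x̄.
σ₀² = 33.22² = 1103.5684, σ² = 56.19² = 3157.3161; σ² + n·σ₀² = 3157.3161 + 7·1103.5684 = 10882.2949.
Posterior precision = 1/σ₀² + n/σ² = 1/1103.5684 + 7/3157.3161 = (σ² + n·σ₀²)/(σ₀²σ²) = 10882.2949/(1103.5684·3157.3161); posterior variance σₙ² = σ₀²σ²/(σ² + n·σ₀²) = 1103.5684·3157.3161/10882.2949 = 320.181939.

320.181939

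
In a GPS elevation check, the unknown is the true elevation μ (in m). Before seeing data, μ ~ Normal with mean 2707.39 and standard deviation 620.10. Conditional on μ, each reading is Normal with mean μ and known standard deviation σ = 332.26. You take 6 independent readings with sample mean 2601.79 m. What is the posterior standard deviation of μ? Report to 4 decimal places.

132.5113

For Normal data with known variance σ², a Normal(μ₀, σ₀²) prior on μ is conjugate. Posterior precision = 1/σ₀² + n/σ²; posterior mean is the precision-weighted average of μ₀ and x̄.
σ₀² = 620.10² = 384524.01, σ² = 332.26² = 110396.7076; σ² + n·σ₀² = 110396.7076 + 6·384524.01 = 2417540.7676.
Posterior precision = 1/σ₀² + n/σ² = 1/384524.01 + 6/110396.7076 = (σ² + n·σ₀²)/(σ₀²σ²) = 2417540.7676/(384524.01·110396.7076); posterior variance σₙ² = σ₀²σ²/(σ² + n·σ₀²) = 384524.01·110396.7076/2417540.7676 = 17559.242544.
Posterior SD = √σₙ² = √(384524.01·110396.7076/2417540.7676) = 132.5113.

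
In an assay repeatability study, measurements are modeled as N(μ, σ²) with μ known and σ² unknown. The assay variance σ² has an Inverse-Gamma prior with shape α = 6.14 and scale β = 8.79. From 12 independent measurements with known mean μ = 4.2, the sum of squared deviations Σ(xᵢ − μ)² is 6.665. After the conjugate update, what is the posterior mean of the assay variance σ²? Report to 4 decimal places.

1.0882

With known mean μ and an Inverse-Gamma(α, β) prior on σ², the Normal likelihood is conjugate: posterior is Inv-Gamma(α + n/2, β + Σ(xᵢ−μ)²/2).
Posterior: Inv-Gamma(6.14 + 12/2, 8.79 + 6.665/2) = Inv-Gamma(12.14, 12.1225).
E[σ²|data] = β/(α−1) = 12.1225/11.14 = 1.0882.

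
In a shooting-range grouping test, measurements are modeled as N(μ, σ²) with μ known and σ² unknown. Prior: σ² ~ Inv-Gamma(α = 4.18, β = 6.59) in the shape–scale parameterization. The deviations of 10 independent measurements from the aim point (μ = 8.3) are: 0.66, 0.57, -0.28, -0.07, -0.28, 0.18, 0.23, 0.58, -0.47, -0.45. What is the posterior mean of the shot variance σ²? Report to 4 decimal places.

With known mean μ and an Inverse-Gamma(α, β) prior on σ², the Normal likelihood is conjugate: posterior is Inv-Gamma(α + n/2, β + Σ(xᵢ−μ)²/2).
Σ(xᵢ−μ)² = (0.66)² + (0.57)² + (-0.28)² + (-0.07)² + (-0.28)² + (0.18)² + (0.23)² + (0.58)² + (-0.47)² + (-0.45)² = 1.7673.
Posterior: Inv-Gamma(4.18 + 10/2, 6.59 + 1.7673/2) = Inv-Gamma(9.18, 7.47365).
E[σ²|data] = β/(α−1) = 7.47365/8.18 = 0.9136.

0.9136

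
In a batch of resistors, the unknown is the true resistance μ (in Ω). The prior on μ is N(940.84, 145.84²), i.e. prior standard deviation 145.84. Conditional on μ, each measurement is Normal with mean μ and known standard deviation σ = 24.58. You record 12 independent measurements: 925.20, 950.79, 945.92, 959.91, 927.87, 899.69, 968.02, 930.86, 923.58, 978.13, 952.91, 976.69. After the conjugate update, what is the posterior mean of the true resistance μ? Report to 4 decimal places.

For Normal data with known variance σ², a Normal(μ₀, σ₀²) prior on μ is conjugate. Posterior precision = 1/σ₀² + n/σ²; posterior mean is the precision-weighted average of μ₀ and x̄.
Σxᵢ = 925.20 + 950.79 + 945.92 + 959.91 + 927.87 + 899.69 + 968.02 + 930.86 + 923.58 + 978.13 + 952.91 + 976.69 = 11339.57, so n·x̄ = 11339.57.
σ₀² = 145.84² = 21269.3056, σ² = 24.58² = 604.1764; σ² + n·σ₀² = 604.1764 + 12·21269.3056 = 255835.8436.
Posterior mean = (μ₀/σ₀² + n·x̄/σ²)/(1/σ₀² + n/σ²) = (σ²·μ₀ + σ₀²·n·x̄)/(σ² + n·σ₀²) = (604.1764·940.84 + 21269.3056·11339.57)/255835.8436 = 241753213.026768/255835.8436 = 944.9544.

944.9544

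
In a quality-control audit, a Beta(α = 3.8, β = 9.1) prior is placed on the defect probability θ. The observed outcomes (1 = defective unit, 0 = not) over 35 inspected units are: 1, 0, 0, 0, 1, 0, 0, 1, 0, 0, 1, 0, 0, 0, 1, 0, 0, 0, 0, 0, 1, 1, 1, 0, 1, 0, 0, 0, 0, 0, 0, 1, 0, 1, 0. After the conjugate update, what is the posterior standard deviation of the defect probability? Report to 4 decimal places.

0.0661

The Beta prior is conjugate to a Binomial/Bernoulli likelihood; the update adds successes to α and failures to β.
Posterior: Beta(α+k, β+n−k) = Beta(3.8+11, 9.1+24) = Beta(14.8, 33.1).
Var = αβ/((α+β)²(α+β+1)) = 14.8·33.1/(47.9²·48.9) = 0.00436626; SD = √0.00436626 = 0.0661.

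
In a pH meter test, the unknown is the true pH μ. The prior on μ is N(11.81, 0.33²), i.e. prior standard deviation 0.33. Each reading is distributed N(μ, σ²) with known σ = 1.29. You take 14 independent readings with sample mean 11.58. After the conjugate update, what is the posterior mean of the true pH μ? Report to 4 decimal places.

11.7000

For Normal data with known variance σ², a Normal(μ₀, σ₀²) prior on μ is conjugate. Posterior precision = 1/σ₀² + n/σ²; posterior mean is the precision-weighted average of μ₀ and x̄.
n·x̄ = 14·11.58 = 162.12.
σ₀² = 0.33² = 0.1089, σ² = 1.29² = 1.6641; σ² + n·σ₀² = 1.6641 + 14·0.1089 = 3.1887.
Posterior mean = (μ₀/σ₀² + n·x̄/σ²)/(1/σ₀² + n/σ²) = (σ²·μ₀ + σ₀²·n·x̄)/(σ² + n·σ₀²) = (1.6641·11.81 + 0.1089·162.12)/3.1887 = 37.307889/3.1887 = 11.7000.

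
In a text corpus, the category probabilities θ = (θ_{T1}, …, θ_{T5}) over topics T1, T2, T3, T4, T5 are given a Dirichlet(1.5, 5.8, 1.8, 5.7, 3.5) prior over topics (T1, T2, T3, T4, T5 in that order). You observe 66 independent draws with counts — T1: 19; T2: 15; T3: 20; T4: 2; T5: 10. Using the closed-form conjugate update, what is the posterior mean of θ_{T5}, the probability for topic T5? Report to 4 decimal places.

The Dirichlet prior is conjugate to the Multinomial likelihood: each posterior αⱼ = prior αⱼ + observed count nⱼ.
Posterior concentration: (20.5, 20.8, 21.8, 7.7, 13.5), total = 84.3.
E[θ_{T5}|data] = α_{T5}/Σα = 13.5/84.3 = 0.1601.

0.1601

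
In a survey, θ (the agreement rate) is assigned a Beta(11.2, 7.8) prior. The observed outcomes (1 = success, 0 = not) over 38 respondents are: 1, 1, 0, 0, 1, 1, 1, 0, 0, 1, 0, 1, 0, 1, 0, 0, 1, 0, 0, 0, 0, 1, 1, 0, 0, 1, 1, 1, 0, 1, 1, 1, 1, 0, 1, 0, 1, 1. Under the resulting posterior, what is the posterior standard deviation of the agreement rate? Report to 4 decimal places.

0.0651

The Beta prior is conjugate to a Binomial/Bernoulli likelihood; the update adds successes to α and failures to β.
Posterior: Beta(α+k, β+n−k) = Beta(11.2+21, 7.8+17) = Beta(32.2, 24.8).
Var = αβ/((α+β)²(α+β+1)) = 32.2·24.8/(57.0²·58.0) = 0.00423770; SD = √0.00423770 = 0.0651.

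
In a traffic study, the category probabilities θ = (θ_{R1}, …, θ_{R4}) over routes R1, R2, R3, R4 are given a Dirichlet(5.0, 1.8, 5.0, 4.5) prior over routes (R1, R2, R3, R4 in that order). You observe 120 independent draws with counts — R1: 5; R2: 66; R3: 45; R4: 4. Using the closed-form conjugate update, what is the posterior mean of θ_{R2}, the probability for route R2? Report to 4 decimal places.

0.4974

The Dirichlet prior is conjugate to the Multinomial likelihood: each posterior αⱼ = prior αⱼ + observed count nⱼ.
Posterior concentration: (10.0, 67.8, 50.0, 8.5), total = 136.3.
E[θ_{R2}|data] = α_{R2}/Σα = 67.8/136.3 = 0.4974.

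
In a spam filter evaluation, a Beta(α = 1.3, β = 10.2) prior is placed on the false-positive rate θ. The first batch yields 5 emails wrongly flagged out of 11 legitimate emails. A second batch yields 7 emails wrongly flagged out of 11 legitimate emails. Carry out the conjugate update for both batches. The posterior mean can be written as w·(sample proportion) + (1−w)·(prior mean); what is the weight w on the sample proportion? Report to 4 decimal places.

0.6567

The Beta prior is conjugate to a Binomial/Bernoulli likelihood; the update adds successes to α and failures to β.
Total number of legitimate emails: n = 11 + 11 = 22.
Posterior mean = (α₀+k)/(α₀+β₀+n) = [n/(α₀+β₀+n)]·(k/n) + [(α₀+β₀)/(α₀+β₀+n)]·α₀/(α₀+β₀), so only n and the prior enter the weight.
The weight on the data is w = n/(α₀+β₀+n) = 22/(1.3+10.2+22) = 22/33.5 = 0.6567.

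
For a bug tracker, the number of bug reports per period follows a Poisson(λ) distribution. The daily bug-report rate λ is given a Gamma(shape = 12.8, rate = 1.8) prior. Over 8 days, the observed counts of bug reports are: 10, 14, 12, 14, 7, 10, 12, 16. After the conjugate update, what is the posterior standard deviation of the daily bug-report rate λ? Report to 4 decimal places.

1.0595

With a Gamma(shape α, rate β) prior, the Poisson likelihood is conjugate: the posterior is Gamma(α + ΣXᵢ, β + n).
Sum of counts S = 95 over n = 8 days.
Posterior: Gamma(α+S, β+n) = Gamma(12.8+95, 1.8+8) = Gamma(107.8, 9.8).
SD = √α/β = √107.8/9.8 = 1.0595.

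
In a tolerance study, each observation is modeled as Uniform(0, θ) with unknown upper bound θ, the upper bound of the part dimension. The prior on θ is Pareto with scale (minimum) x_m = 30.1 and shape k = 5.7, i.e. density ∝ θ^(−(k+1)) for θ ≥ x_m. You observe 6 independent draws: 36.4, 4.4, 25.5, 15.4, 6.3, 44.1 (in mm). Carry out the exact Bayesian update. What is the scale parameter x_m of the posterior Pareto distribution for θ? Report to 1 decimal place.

A Pareto(scale x_m, shape k) prior on the upper bound θ of Uniform(0, θ) is conjugate: posterior is Pareto(max(x_m, max xᵢ), k + n).
Sample maximum = 44.1; prior scale x_m = 30.1 → posterior scale = max = 44.1.
Posterior shape = 5.7 + 6 = 11.7.
Posterior scale x_m = 44.1.

44.1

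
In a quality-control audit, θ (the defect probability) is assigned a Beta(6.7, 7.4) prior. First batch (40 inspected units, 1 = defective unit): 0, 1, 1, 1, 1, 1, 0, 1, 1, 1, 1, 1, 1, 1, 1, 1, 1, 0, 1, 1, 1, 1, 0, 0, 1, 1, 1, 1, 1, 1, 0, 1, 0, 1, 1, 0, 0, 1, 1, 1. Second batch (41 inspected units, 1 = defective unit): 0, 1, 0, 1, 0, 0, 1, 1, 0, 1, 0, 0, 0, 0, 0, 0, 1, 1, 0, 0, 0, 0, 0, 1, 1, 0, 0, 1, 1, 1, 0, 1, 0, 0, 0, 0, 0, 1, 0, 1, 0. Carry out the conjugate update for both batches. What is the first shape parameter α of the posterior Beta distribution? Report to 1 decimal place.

52.7

The Beta prior is conjugate to a Binomial/Bernoulli likelihood; the update adds successes to α and failures to β.
After batch 1: Beta(6.7+31, 7.4+9) = Beta(37.7, 16.4).
After batch 2: Beta(37.7+15, 16.4+26) = Beta(52.7, 42.4).
Posterior α = 52.7.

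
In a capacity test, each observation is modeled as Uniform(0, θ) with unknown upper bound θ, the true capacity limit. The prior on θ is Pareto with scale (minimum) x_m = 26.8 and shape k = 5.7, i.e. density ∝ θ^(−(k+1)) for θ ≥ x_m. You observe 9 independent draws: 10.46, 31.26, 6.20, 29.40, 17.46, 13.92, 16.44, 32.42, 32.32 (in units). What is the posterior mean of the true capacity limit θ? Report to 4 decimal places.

34.7864

A Pareto(scale x_m, shape k) prior on the upper bound θ of Uniform(0, θ) is conjugate: posterior is Pareto(max(x_m, max xᵢ), k + n).
Sample maximum = 32.42; prior scale x_m = 26.8 → posterior scale = max = 32.42.
Posterior shape = 5.7 + 9 = 14.7.
E[θ|data] = k·x_m/(k−1) = 14.7·32.42/13.7 = 34.7864.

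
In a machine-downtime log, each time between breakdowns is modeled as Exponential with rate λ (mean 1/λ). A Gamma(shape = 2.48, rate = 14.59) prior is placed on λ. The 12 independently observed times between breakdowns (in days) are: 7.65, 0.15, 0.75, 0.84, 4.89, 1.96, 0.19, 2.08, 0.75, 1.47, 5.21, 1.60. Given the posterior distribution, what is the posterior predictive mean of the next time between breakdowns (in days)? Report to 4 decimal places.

3.1254

With a Gamma(shape α, rate β) prior on the exponential rate λ, the posterior after n observations with total T = Σxᵢ is Gamma(α+n, β+T).
Sum of observations T = 27.54 days; n = 12.
Posterior: Gamma(2.48+12, 14.59+27.54) = Gamma(14.48, 42.13).
The predictive distribution for the next observation is Lomax; its mean is β/(α−1) = 42.13/13.48 = 3.1254.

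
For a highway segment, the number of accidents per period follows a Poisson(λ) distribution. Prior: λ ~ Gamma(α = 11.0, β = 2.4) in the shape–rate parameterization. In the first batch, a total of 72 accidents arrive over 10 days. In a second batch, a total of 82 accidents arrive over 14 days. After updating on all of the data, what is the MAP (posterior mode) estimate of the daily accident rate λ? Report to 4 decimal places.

6.2121

With a Gamma(shape α, rate β) prior, the Poisson likelihood is conjugate: the posterior is Gamma(α + ΣXᵢ, β + n).
After batch 1: Gamma(α+S, β+n) = Gamma(11.0+72, 2.4+10) = Gamma(83.0, 12.4).
After batch 2: Gamma(α+S, β+n) = Gamma(83.0+82, 12.4+14) = Gamma(165.0, 26.4).
Mode of Gamma(α,β) for α≥1 is (α−1)/β = 164.0/26.4 = 6.2121.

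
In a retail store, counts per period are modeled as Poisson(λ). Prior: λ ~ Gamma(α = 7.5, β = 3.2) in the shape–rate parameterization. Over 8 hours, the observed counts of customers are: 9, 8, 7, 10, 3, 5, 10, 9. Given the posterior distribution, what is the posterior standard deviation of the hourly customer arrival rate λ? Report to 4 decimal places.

0.7390

With a Gamma(shape α, rate β) prior, the Poisson likelihood is conjugate: the posterior is Gamma(α + ΣXᵢ, β + n).
Sum of counts S = 61 over n = 8 hours.
Posterior: Gamma(α+S, β+n) = Gamma(7.5+61, 3.2+8) = Gamma(68.5, 11.2).
SD = √α/β = √68.5/11.2 = 0.7390.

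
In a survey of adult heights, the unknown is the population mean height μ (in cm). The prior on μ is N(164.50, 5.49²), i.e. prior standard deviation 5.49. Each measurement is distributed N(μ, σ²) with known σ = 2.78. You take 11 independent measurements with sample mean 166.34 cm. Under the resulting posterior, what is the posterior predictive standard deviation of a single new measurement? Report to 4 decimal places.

2.9009

For Normal data with known variance σ², a Normal(μ₀, σ₀²) prior on μ is conjugate. Posterior precision = 1/σ₀² + n/σ²; posterior mean is the precision-weighted average of μ₀ and x̄.
σ₀² = 5.49² = 30.1401, σ² = 2.78² = 7.7284; σ² + n·σ₀² = 7.7284 + 11·30.1401 = 339.2695.
Posterior precision = 1/σ₀² + n/σ² = 1/30.1401 + 11/7.7284 = (σ² + n·σ₀²)/(σ₀²σ²) = 339.2695/(30.1401·7.7284); posterior variance σₙ² = σ₀²σ²/(σ² + n·σ₀²) = 30.1401·7.7284/339.2695 = 0.686577.
Predictive variance for one new observation = σₙ² + σ² = 30.1401·7.7284/339.2695 + 7.7284 = σ²·(σ₀² + 339.2695)/339.2695 = 7.7284·369.4096/339.2695 = 8.414977; SD = √(7.7284·369.4096/339.2695) = 2.9009.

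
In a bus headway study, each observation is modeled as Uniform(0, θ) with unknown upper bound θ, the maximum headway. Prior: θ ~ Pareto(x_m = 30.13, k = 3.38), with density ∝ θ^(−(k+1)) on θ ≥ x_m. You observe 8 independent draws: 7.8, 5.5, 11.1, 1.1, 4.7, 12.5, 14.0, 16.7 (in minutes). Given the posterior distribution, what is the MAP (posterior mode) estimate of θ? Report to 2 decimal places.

30.13

A Pareto(scale x_m, shape k) prior on the upper bound θ of Uniform(0, θ) is conjugate: posterior is Pareto(max(x_m, max xᵢ), k + n).
Sample maximum = 16.7; prior scale x_m = 30.13 → posterior scale = max = 30.13.
Posterior shape = 3.38 + 8 = 11.38.
The Pareto density is decreasing on [x_m, ∞), so the mode is x_m = 30.13.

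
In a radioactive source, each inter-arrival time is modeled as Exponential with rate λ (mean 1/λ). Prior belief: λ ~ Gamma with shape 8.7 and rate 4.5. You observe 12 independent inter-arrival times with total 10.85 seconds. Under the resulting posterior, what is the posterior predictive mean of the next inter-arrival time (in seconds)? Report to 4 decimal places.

0.7792

With a Gamma(shape α, rate β) prior on the exponential rate λ, the posterior after n observations with total T = Σxᵢ is Gamma(α+n, β+T).
Posterior: Gamma(8.7+12, 4.5+10.85) = Gamma(20.7, 15.35).
The predictive distribution for the next observation is Lomax; its mean is β/(α−1) = 15.35/19.7 = 0.7792.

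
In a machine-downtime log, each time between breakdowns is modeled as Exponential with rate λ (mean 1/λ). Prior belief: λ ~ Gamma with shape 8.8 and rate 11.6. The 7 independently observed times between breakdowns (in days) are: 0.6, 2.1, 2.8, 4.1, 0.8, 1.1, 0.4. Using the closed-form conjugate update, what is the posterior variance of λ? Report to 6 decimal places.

With a Gamma(shape α, rate β) prior on the exponential rate λ, the posterior after n observations with total T = Σxᵢ is Gamma(α+n, β+T).
Sum of observations T = 11.9 days; n = 7.
Posterior: Gamma(8.8+7, 11.6+11.9) = Gamma(15.8, 23.5).
Var = α/β² = 0.028610.

0.028610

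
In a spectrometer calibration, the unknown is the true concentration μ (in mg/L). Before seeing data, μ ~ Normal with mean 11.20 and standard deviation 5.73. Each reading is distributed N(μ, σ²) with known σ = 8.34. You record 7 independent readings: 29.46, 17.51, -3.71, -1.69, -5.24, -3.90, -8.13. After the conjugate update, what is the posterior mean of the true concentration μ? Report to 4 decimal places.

For Normal data with known variance σ², a Normal(μ₀, σ₀²) prior on μ is conjugate. Posterior precision = 1/σ₀² + n/σ²; posterior mean is the precision-weighted average of μ₀ and x̄.
Σxᵢ = 29.46 + 17.51 + (-3.71) + (-1.69) + (-5.24) + (-3.90) + (-8.13) = 24.3, so n·x̄ = 24.3.
σ₀² = 5.73² = 32.8329, σ² = 8.34² = 69.5556; σ² + n·σ₀² = 69.5556 + 7·32.8329 = 299.3859.
Posterior mean = (μ₀/σ₀² + n·x̄/σ²)/(1/σ₀² + n/σ²) = (σ²·μ₀ + σ₀²·n·x̄)/(σ² + n·σ₀²) = (69.5556·11.20 + 32.8329·24.3)/299.3859 = 1576.86219/299.3859 = 5.2670.

5.2670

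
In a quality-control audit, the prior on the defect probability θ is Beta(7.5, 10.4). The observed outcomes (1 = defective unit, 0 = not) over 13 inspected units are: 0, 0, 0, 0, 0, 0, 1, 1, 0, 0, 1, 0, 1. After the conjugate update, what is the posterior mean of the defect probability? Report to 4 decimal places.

The Beta prior is conjugate to a Binomial/Bernoulli likelihood; the update adds successes to α and failures to β.
Posterior: Beta(α+k, β+n−k) = Beta(7.5+4, 10.4+9) = Beta(11.5, 19.4).
Posterior mean = α/(α+β) = 11.5/30.9 = 0.3722.

0.3722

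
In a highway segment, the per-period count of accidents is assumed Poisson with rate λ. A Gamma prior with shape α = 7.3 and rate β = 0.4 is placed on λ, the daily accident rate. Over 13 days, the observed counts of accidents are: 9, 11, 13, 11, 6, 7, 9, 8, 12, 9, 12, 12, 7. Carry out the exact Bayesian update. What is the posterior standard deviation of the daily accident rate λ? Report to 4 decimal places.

0.8616

With a Gamma(shape α, rate β) prior, the Poisson likelihood is conjugate: the posterior is Gamma(α + ΣXᵢ, β + n).
Sum of counts S = 126 over n = 13 days.
Posterior: Gamma(α+S, β+n) = Gamma(7.3+126, 0.4+13) = Gamma(133.3, 13.4).
SD = √α/β = √133.3/13.4 = 0.8616.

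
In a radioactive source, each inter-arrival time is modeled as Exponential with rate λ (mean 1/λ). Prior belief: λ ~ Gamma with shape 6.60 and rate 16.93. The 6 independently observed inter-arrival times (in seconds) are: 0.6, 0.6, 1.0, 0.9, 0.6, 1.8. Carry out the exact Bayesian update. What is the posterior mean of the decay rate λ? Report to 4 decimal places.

With a Gamma(shape α, rate β) prior on the exponential rate λ, the posterior after n observations with total T = Σxᵢ is Gamma(α+n, β+T).
Sum of observations T = 5.5 seconds; n = 6.
Posterior: Gamma(6.60+6, 16.93+5.5) = Gamma(12.60, 22.43).
Posterior mean of λ = α/β = 12.60/22.43 = 0.5617.

0.5617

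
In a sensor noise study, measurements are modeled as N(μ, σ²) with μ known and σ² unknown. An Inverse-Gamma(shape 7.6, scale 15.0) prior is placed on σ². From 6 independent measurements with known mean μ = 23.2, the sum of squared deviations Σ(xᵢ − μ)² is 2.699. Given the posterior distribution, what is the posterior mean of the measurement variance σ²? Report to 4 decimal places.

With known mean μ and an Inverse-Gamma(α, β) prior on σ², the Normal likelihood is conjugate: posterior is Inv-Gamma(α + n/2, β + Σ(xᵢ−μ)²/2).
Posterior: Inv-Gamma(7.6 + 6/2, 15.0 + 2.699/2) = Inv-Gamma(10.60, 16.3495).
E[σ²|data] = β/(α−1) = 16.3495/9.60 = 1.7031.

1.7031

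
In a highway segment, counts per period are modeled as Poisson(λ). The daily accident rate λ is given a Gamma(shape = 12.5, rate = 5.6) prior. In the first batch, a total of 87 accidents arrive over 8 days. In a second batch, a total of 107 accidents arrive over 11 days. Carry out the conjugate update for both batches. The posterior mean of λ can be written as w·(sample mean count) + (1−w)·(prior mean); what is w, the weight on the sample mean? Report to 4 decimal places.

With a Gamma(shape α, rate β) prior, the Poisson likelihood is conjugate: the posterior is Gamma(α + ΣXᵢ, β + n).
Total number of days: n = 8 + 11 = 19.
Posterior mean = (α₀+S)/(β₀+n) = [n/(β₀+n)]·(S/n) + [β₀/(β₀+n)]·(α₀/β₀), so only n and β₀ enter the weight.
Weight on data w = n/(β₀+n) = 19/(5.6+19) = 19/24.6 = 0.7724.

0.7724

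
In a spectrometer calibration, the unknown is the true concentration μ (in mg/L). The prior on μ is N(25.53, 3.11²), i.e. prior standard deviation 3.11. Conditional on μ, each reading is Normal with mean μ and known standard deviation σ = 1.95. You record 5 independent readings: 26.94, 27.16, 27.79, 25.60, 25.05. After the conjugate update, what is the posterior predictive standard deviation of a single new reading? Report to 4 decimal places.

2.1231

For Normal data with known variance σ², a Normal(μ₀, σ₀²) prior on μ is conjugate. Posterior precision = 1/σ₀² + n/σ²; posterior mean is the precision-weighted average of μ₀ and x̄.
σ₀² = 3.11² = 9.6721, σ² = 1.95² = 3.8025; σ² + n·σ₀² = 3.8025 + 5·9.6721 = 52.163.
Posterior precision = 1/σ₀² + n/σ² = 1/9.6721 + 5/3.8025 = (σ² + n·σ₀²)/(σ₀²σ²) = 52.163/(9.6721·3.8025); posterior variance σₙ² = σ₀²σ²/(σ² + n·σ₀²) = 9.6721·3.8025/52.163 = 0.705062.
Predictive variance for one new observation = σₙ² + σ² = 9.6721·3.8025/52.163 + 3.8025 = σ²·(σ₀² + 52.163)/52.163 = 3.8025·61.8351/52.163 = 4.507562; SD = √(3.8025·61.8351/52.163) = 2.1231.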